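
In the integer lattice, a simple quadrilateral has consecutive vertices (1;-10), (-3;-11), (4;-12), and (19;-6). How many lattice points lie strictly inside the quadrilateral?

27

The shoelace formula gives twice the area as |(1·(-11) − (-3)·(-10)) + ((-3)·(-12) − 4·(-11)) + (4·(-6) − 19·(-12)) + (19·(-10) − 1·(-6))| = 59, so the area is 59/2.
Along each edge there are gcd(|Δx|,|Δy|)+1 lattice points, so counting each shared vertex once the boundary has gcd(4,1) + gcd(7,1) + gcd(15,6) + gcd(18,4) = 1+1+3+2 = 7.
By Pick's theorem A = I + B/2 − 1, so I = 59/2 − 7/2 + 1 = 27.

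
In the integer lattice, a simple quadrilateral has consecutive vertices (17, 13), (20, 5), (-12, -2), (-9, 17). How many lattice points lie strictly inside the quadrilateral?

Using the shoelace formula, 2A = |[17·5 − 20·13] + [20·(-2) − (-12)·5] + [(-12)·17 − (-9)·(-2)] + [(-9)·13 − 17·17]| = 783, so the area is 391.5.
The number of boundary lattice points is Σ gcd(|Δx|,|Δy|) = gcd(3,8) + gcd(32,7) + gcd(3,19) + gcd(26,4) = 1+1+1+2 = 5.
By Pick's theorem A = I + B/2 − 1, so I = 391.5 − 5/2 + 1 = 390.

390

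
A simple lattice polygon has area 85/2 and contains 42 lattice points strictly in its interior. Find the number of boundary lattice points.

3

Pick's theorem gives A = I + B/2 − 1, so B = 2(A − I + 1) = 2(85/2 − 42 + 1) = 3.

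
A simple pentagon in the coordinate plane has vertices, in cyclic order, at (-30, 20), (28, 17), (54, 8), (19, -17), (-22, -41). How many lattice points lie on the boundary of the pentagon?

9

Along each edge there are gcd(|Δx|,|Δy|)+1 lattice points, so counting each shared vertex once the boundary has gcd(58,3) + gcd(26,9) + gcd(35,25) + gcd(41,24) + gcd(8,61) = 1+1+5+1+1 = 9.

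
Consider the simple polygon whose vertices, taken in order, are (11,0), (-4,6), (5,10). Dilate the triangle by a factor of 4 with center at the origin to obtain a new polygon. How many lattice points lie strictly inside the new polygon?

Using the shoelace formula, 2A = |(11·6 − (-4)·0) + ((-4)·10 − 5·6) + (5·0 − 11·10)| = 114, so the area is 57.
Summing gcd(|Δx|,|Δy|) over the edges gives the boundary count: gcd(15,6) + gcd(9,4) + gcd(6,10) = 3+1+2 = 6.
Scaling by 4 multiplies the area by 4² = 16 (so the new area is 912) and multiplies the boundary lattice-point count by 4, giving 24.
By Pick's theorem, the interior count of the dilated polygon is 912 − 24/2 + 1 = 901.

901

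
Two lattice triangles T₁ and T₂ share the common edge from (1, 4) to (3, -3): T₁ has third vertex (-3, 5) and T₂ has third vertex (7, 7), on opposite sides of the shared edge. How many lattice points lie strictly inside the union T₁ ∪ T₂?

The union is the simple quadrilateral with vertices (1, 4), (-3, 5), (3, -3), (7, 7) in order.
Using the shoelace formula, 2A = |(1·5 − (-3)·4) + ((-3)·(-3) − 3·5) + (3·7 − 7·(-3)) + (7·4 − 1·7)| = 74, so the area is 37.
The number of boundary lattice points is Σ gcd(|Δx|,|Δy|) = gcd(4,1) + gcd(6,8) + gcd(4,10) + gcd(6,3) = 1+2+2+3 = 8.
By Pick's theorem I = A − B/2 + 1 = 37 − 8/2 + 1 = 34.

34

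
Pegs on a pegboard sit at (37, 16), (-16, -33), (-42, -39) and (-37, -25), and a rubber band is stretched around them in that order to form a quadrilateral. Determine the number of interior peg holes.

By the shoelace formula, twice the signed area is |[37·(-33) − (-16)·16] + [(-16)·(-39) − (-42)·(-33)] + [(-42)·(-25) − (-37)·(-39)] + [(-37)·16 − 37·(-25)]| = 1787, so the area is 1787/2.
Summing gcd(|Δx|,|Δy|) over the edges gives the boundary count: gcd(53,49) + gcd(26,6) + gcd(5,14) + gcd(74,41) = 1+2+1+1 = 5.
Pick's theorem gives I = A − B/2 + 1 = 1787/2 − 5/2 + 1 = 892.

892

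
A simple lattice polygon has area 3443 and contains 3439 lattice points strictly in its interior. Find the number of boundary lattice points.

10

Pick's theorem gives A = I + B/2 − 1, so B = 2(A − I + 1) = 2(3443 − 3439 + 1) = 10.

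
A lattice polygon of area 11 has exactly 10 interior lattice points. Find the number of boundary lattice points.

4

Pick's theorem gives A = I + B/2 − 1, so B = 2(A − I + 1) = 2(11 − 10 + 1) = 4.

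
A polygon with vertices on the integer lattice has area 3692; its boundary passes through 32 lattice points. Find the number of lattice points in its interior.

Pick's theorem A = I + B/2 − 1 rearranges to I = A − B/2 + 1 = 3692 − 32/2 + 1 = 3677.

3677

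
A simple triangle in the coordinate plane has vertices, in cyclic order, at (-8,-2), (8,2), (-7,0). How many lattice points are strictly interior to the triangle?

Using the shoelace formula, 2A = |[(-8)·2 − 8·(-2)] + [8·0 − (-7)·2] + [(-7)·(-2) − (-8)·0]| = 28, so the area is 14.
Along each edge there are gcd(|Δx|,|Δy|)+1 lattice points, so counting each shared vertex once the boundary has gcd(16,4) + gcd(15,2) + gcd(1,2) = 4+1+1 = 6.
Pick's theorem gives I = A − B/2 + 1 = 14 − 6/2 + 1 = 12.

12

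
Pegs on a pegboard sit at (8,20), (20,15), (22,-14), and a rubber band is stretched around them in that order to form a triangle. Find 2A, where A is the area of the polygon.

338

By the shoelace formula, twice the signed area is |(8·15 − 20·20) + (20·(-14) − 22·15) + (22·20 − 8·(-14))| = 338, so the area is 169.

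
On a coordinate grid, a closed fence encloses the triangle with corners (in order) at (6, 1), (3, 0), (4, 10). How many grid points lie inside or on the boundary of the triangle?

The shoelace formula gives twice the area as |[6·0 − 3·1] + [3·10 − 4·0] + [4·1 − 6·10]| = 29, so the area is 14.5.
Summing gcd(|Δx|,|Δy|) over the edges gives the boundary count: gcd(3,1) + gcd(1,10) + gcd(2,9) = 1+1+1 = 3.
Pick's theorem gives I = A − B/2 + 1 = 14.5 − 3/2 + 1 = 14, so the closed region contains I + B = 14 + 3 = 17 lattice points.

17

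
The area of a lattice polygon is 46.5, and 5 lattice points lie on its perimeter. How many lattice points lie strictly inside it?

45

Pick's theorem A = I + B/2 − 1 rearranges to I = A − B/2 + 1 = 46.5 − 5/2 + 1 = 45.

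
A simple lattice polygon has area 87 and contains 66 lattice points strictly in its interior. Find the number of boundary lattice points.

Pick's theorem gives A = I + B/2 − 1, so B = 2(A − I + 1) = 2(87 − 66 + 1) = 44.

44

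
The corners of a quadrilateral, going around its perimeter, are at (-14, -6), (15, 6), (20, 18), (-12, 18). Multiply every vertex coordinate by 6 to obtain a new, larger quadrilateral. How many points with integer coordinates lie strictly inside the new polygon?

18901

Using the shoelace formula, 2A = |[(-14)·6 − 15·(-6)] + [15·18 − 20·6] + [20·18 − (-12)·18] + [(-12)·(-6) − (-14)·18]| = 1056, so the area is 528.
Along each edge there are gcd(|Δx|,|Δy|)+1 lattice points, so counting each shared vertex once the boundary has gcd(29,12) + gcd(5,12) + gcd(32,0) + gcd(2,24) = 1+1+32+2 = 36.
Scaling by 6 multiplies the area by 6² = 36 (so the new area is 19008) and multiplies the boundary lattice-point count by 6, giving 216.
By Pick's theorem, the interior count of the dilated polygon is 19008 − 216/2 + 1 = 18901.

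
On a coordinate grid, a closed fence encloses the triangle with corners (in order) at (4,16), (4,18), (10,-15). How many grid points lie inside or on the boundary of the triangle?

By the shoelace formula, twice the signed area is |(4·18 − 4·16) + (4·(-15) − 10·18) + (10·16 − 4·(-15))| = 12, so the area is 6.
The number of boundary lattice points is Σ gcd(|Δx|,|Δy|) = gcd(0,2) + gcd(6,33) + gcd(6,31) = 2+3+1 = 6.
Pick's theorem gives I = A − B/2 + 1 = 6 − 6/2 + 1 = 4, so the closed region contains I + B = 4 + 6 = 10 lattice points.

10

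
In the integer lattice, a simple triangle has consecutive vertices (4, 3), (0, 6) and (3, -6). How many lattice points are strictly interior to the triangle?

The shoelace formula gives twice the area as |[4·6 − 0·3] + [0·(-6) − 3·6] + [3·3 − 4·(-6)]| = 39, so the area is 19.5.
Summing gcd(|Δx|,|Δy|) over the edges gives the boundary count: gcd(4,3) + gcd(3,12) + gcd(1,9) = 1+3+1 = 5.
By Pick's theorem A = I + B/2 − 1, so I = 19.5 − 5/2 + 1 = 18.

18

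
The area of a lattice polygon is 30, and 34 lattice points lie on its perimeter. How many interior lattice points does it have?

From Pick's theorem, I = A − B/2 + 1 = 30 − 34/2 + 1 = 14.

14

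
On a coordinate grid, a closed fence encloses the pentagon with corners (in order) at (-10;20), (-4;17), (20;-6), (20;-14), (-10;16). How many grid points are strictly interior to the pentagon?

The shoelace formula gives twice the area as |((-10)·17 − (-4)·20) + ((-4)·(-6) − 20·17) + (20·(-14) − 20·(-6)) + (20·16 − (-10)·(-14)) + ((-10)·20 − (-10)·16)| = 426, so the area is 213.
The number of boundary lattice points is Σ gcd(|Δx|,|Δy|) = gcd(6,3) + gcd(24,23) + gcd(0,8) + gcd(30,30) + gcd(0,4) = 3+1+8+30+4 = 46.
By Pick's theorem A = I + B/2 − 1, so I = 213 − 46/2 + 1 = 191.

191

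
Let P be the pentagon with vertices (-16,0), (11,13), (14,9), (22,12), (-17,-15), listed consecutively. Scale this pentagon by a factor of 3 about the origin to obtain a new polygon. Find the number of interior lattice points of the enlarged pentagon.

The shoelace formula gives twice the area as |[(-16)·13 − 11·0] + [11·9 − 14·13] + [14·12 − 22·9] + [22·(-15) − (-17)·12] + [(-17)·0 − (-16)·(-15)]| = 687, so the area is 343.5.
The number of boundary lattice points is Σ gcd(|Δx|,|Δy|) = gcd(27,13) + gcd(3,4) + gcd(8,3) + gcd(39,27) + gcd(1,15) = 1+1+1+3+1 = 7.
Scaling by 3 multiplies the area by 3² = 9 (so the new area is 6183/2) and multiplies the boundary lattice-point count by 3, giving 21.
By Pick's theorem, the interior count of the dilated polygon is 6183/2 − 21/2 + 1 = 3082.

3082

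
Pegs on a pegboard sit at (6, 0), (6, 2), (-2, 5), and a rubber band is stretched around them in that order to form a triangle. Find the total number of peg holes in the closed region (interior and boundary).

11

Using the shoelace formula, 2A = |(6·2 − 6·0) + (6·5 − (-2)·2) + ((-2)·0 − 6·5)| = 16, so the area is 8.
The number of boundary lattice points is Σ gcd(|Δx|,|Δy|) = gcd(0,2) + gcd(8,3) + gcd(8,5) = 2+1+1 = 4.
Pick's theorem gives I = A − B/2 + 1 = 8 − 4/2 + 1 = 7, so the closed region contains I + B = 7 + 4 = 11 lattice points.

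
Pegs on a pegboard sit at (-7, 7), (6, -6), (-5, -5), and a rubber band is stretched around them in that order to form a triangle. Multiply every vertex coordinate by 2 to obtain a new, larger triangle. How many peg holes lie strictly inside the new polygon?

The shoelace formula gives twice the area as |[(-7)·(-6) − 6·7] + [6·(-5) − (-5)·(-6)] + [(-5)·7 − (-7)·(-5)]| = 130, so the area is 65.
Summing gcd(|Δx|,|Δy|) over the edges gives the boundary count: gcd(13,13) + gcd(11,1) + gcd(2,12) = 13+1+2 = 16.
Scaling by 2 multiplies the area by 2² = 4 (so the new area is 260) and multiplies the boundary lattice-point count by 2, giving 32.
By Pick's theorem, the interior count of the dilated polygon is 260 − 32/2 + 1 = 245.

245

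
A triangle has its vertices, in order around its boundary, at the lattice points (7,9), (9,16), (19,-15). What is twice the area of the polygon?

By the shoelace formula, twice the signed area is |[7·16 − 9·9] + [9·(-15) − 19·16] + [19·9 − 7·(-15)]| = 132, so the area is 66.

132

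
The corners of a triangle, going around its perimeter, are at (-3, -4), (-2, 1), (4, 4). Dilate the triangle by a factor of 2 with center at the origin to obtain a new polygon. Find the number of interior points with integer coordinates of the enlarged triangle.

Using the shoelace formula, 2A = |[(-3)·1 − (-2)·(-4)] + [(-2)·4 − 4·1] + [4·(-4) − (-3)·4]| = 27, so the area is 13.5.
Summing gcd(|Δx|,|Δy|) over the edges gives the boundary count: gcd(1,5) + gcd(6,3) + gcd(7,8) = 1+3+1 = 5.
Scaling by 2 multiplies the area by 2² = 4 (so the new area is 54) and multiplies the boundary lattice-point count by 2, giving 10.
By Pick's theorem, the interior count of the dilated polygon is 54 − 10/2 + 1 = 50.

50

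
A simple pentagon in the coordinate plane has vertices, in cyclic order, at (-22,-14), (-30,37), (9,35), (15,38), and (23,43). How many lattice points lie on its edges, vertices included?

Summing gcd(|Δx|,|Δy|) over the edges gives the boundary count: gcd(8,51) + gcd(39,2) + gcd(6,3) + gcd(8,5) + gcd(45,57) = 1+1+3+1+3 = 9.

9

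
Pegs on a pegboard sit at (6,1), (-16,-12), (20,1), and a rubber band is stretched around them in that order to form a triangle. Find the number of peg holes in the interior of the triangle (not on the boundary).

84

The shoelace formula gives twice the area as |[6·(-12) − (-16)·1] + [(-16)·1 − 20·(-12)] + [20·1 − 6·1]| = 182, so the area is 91.
Along each edge there are gcd(|Δx|,|Δy|)+1 lattice points, so counting each shared vertex once the boundary has gcd(22,13) + gcd(36,13) + gcd(14,0) = 1+1+14 = 16.
By Pick's theorem A = I + B/2 − 1, so I = 91 − 16/2 + 1 = 84.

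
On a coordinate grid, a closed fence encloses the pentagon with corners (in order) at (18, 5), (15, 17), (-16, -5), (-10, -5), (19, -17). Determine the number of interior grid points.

557

Using the shoelace formula, 2A = |(18·17 − 15·5) + (15·(-5) − (-16)·17) + ((-16)·(-5) − (-10)·(-5)) + ((-10)·(-17) − 19·(-5)) + (19·5 − 18·(-17))| = 1124, so the area is 562.
The number of boundary lattice points is Σ gcd(|Δx|,|Δy|) = gcd(3,12) + gcd(31,22) + gcd(6,0) + gcd(29,12) + gcd(1,22) = 3+1+6+1+1 = 12.
Pick's theorem gives I = A − B/2 + 1 = 562 − 12/2 + 1 = 557.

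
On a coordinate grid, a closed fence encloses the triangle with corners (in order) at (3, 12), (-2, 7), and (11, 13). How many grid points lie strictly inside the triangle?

15

The shoelace formula gives twice the area as |(3·7 − (-2)·12) + ((-2)·13 − 11·7) + (11·12 − 3·13)| = 35, so the area is 35/2.
The number of boundary lattice points is Σ gcd(|Δx|,|Δy|) = gcd(5,5) + gcd(13,6) + gcd(8,1) = 5+1+1 = 7.
Pick's theorem gives I = A − B/2 + 1 = 35/2 − 7/2 + 1 = 15.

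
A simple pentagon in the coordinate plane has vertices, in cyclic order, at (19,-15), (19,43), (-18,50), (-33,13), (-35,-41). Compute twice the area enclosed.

The shoelace formula gives twice the area as |[19·43 − 19·(-15)] + [19·50 − (-18)·43] + [(-18)·13 − (-33)·50] + [(-33)·(-41) − (-35)·13] + [(-35)·(-15) − 19·(-41)]| = 7354, so the area is 3677.

7354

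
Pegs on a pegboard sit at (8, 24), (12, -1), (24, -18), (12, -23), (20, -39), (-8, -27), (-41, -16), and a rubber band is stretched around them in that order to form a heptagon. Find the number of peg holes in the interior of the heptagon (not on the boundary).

1747

Using the shoelace formula, 2A = |(8·(-1) − 12·24) + (12·(-18) − 24·(-1)) + (24·(-23) − 12·(-18)) + (12·(-39) − 20·(-23)) + (20·(-27) − (-8)·(-39)) + ((-8)·(-16) − (-41)·(-27)) + ((-41)·24 − 8·(-16))| = 3519, so the area is 3519/2.
Along each edge there are gcd(|Δx|,|Δy|)+1 lattice points, so counting each shared vertex once the boundary has gcd(4,25) + gcd(12,17) + gcd(12,5) + gcd(8,16) + gcd(28,12) + gcd(33,11) + gcd(49,40) = 1+1+1+8+4+11+1 = 27.
By Pick's theorem A = I + B/2 − 1, so I = 3519/2 − 27/2 + 1 = 1747.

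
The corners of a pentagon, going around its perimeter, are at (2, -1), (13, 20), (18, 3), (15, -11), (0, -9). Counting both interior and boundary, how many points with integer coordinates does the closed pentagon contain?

318

Using the shoelace formula, 2A = |(2·20 − 13·(-1)) + (13·3 − 18·20) + (18·(-11) − 15·3) + (15·(-9) − 0·(-11)) + (0·(-1) − 2·(-9))| = 628, so the area is 314.
The number of boundary lattice points is Σ gcd(|Δx|,|Δy|) = gcd(11,21) + gcd(5,17) + gcd(3,14) + gcd(15,2) + gcd(2,8) = 1+1+1+1+2 = 6.
Pick's theorem gives I = A − B/2 + 1 = 314 − 6/2 + 1 = 312, so the closed region contains I + B = 312 + 6 = 318 lattice points.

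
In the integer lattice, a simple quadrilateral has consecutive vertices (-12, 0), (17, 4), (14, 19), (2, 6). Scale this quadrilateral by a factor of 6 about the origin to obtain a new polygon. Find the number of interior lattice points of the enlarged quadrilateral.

6046

Using the shoelace formula, 2A = |((-12)·4 − 17·0) + (17·19 − 14·4) + (14·6 − 2·19) + (2·0 − (-12)·6)| = 337, so the area is 168.5.
The number of boundary lattice points is Σ gcd(|Δx|,|Δy|) = gcd(29,4) + gcd(3,15) + gcd(12,13) + gcd(14,6) = 1+3+1+2 = 7.
Scaling by 6 multiplies the area by 6² = 36 (so the new area is 6066) and multiplies the boundary lattice-point count by 6, giving 42.
By Pick's theorem, the interior count of the dilated polygon is 6066 − 42/2 + 1 = 6046.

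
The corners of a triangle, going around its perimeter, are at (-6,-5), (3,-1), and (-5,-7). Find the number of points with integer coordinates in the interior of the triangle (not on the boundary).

By the shoelace formula, twice the signed area is |[(-6)·(-1) − 3·(-5)] + [3·(-7) − (-5)·(-1)] + [(-5)·(-5) − (-6)·(-7)]| = 22, so the area is 11.
Along each edge there are gcd(|Δx|,|Δy|)+1 lattice points, so counting each shared vertex once the boundary has gcd(9,4) + gcd(8,6) + gcd(1,2) = 1+2+1 = 4.
Pick's theorem gives I = A − B/2 + 1 = 11 − 4/2 + 1 = 10.

10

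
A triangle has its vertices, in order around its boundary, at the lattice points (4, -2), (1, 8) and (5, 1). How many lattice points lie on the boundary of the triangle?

The number of boundary lattice points is Σ gcd(|Δx|,|Δy|) = gcd(3,10) + gcd(4,7) + gcd(1,3) = 1+1+1 = 3.

3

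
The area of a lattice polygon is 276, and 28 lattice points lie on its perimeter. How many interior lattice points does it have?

263

Pick's theorem A = I + B/2 − 1 rearranges to I = A − B/2 + 1 = 276 − 28/2 + 1 = 263.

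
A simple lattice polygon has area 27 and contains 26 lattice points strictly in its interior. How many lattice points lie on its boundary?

Pick's theorem gives A = I + B/2 − 1, so B = 2(A − I + 1) = 2(27 − 26 + 1) = 4.

4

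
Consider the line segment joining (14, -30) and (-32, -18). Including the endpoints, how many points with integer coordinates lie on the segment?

3

The number of lattice points on a segment between lattice points is gcd(|Δx|,|Δy|) + 1 = gcd(46,12) + 1 = 2 + 1 = 3.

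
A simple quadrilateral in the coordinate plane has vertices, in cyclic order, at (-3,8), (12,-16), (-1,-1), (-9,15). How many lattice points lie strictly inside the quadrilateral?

By the shoelace formula, twice the signed area is |[(-3)·(-16) − 12·8] + [12·(-1) − (-1)·(-16)] + [(-1)·15 − (-9)·(-1)] + [(-9)·8 − (-3)·15]| = 127, so the area is 127/2.
Along each edge there are gcd(|Δx|,|Δy|)+1 lattice points, so counting each shared vertex once the boundary has gcd(15,24) + gcd(13,15) + gcd(8,16) + gcd(6,7) = 3+1+8+1 = 13.
Pick's theorem gives I = A − B/2 + 1 = 127/2 − 13/2 + 1 = 58.

58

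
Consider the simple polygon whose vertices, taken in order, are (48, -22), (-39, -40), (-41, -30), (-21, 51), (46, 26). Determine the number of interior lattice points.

The shoelace formula gives twice the area as |[48·(-40) − (-39)·(-22)] + [(-39)·(-30) − (-41)·(-40)] + [(-41)·51 − (-21)·(-30)] + [(-21)·26 − 46·51] + [46·(-22) − 48·26]| = 11121, so the area is 5560.5.
Summing gcd(|Δx|,|Δy|) over the edges gives the boundary count: gcd(87,18) + gcd(2,10) + gcd(20,81) + gcd(67,25) + gcd(2,48) = 3+2+1+1+2 = 9.
Pick's theorem gives I = A − B/2 + 1 = 5560.5 − 9/2 + 1 = 5557.

5557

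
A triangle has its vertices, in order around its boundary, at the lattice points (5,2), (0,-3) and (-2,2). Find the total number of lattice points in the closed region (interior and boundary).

The shoelace formula gives twice the area as |(5·(-3) − 0·2) + (0·2 − (-2)·(-3)) + ((-2)·2 − 5·2)| = 35, so the area is 35/2.
Along each edge there are gcd(|Δx|,|Δy|)+1 lattice points, so counting each shared vertex once the boundary has gcd(5,5) + gcd(2,5) + gcd(7,0) = 5+1+7 = 13.
Pick's theorem gives I = A − B/2 + 1 = 35/2 − 13/2 + 1 = 12, so the closed region contains I + B = 12 + 13 = 25 lattice points.

25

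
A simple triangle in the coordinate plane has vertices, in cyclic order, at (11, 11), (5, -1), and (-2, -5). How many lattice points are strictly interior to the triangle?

By the shoelace formula, twice the signed area is |(11·(-1) − 5·11) + (5·(-5) − (-2)·(-1)) + ((-2)·11 − 11·(-5))| = 60, so the area is 30.
Summing gcd(|Δx|,|Δy|) over the edges gives the boundary count: gcd(6,12) + gcd(7,4) + gcd(13,16) = 6+1+1 = 8.
Pick's theorem gives I = A − B/2 + 1 = 30 − 8/2 + 1 = 27.

27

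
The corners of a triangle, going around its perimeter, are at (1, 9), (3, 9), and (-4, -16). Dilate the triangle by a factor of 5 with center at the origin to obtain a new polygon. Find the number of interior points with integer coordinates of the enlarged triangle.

606

The shoelace formula gives twice the area as |[1·9 − 3·9] + [3·(-16) − (-4)·9] + [(-4)·9 − 1·(-16)]| = 50, so the area is 25.
The number of boundary lattice points is Σ gcd(|Δx|,|Δy|) = gcd(2,0) + gcd(7,25) + gcd(5,25) = 2+1+5 = 8.
Scaling by 5 multiplies the area by 5² = 25 (so the new area is 625) and multiplies the boundary lattice-point count by 5, giving 40.
By Pick's theorem, the interior count of the dilated polygon is 625 − 40/2 + 1 = 606.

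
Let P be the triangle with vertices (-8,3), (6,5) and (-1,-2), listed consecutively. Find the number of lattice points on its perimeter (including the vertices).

Summing gcd(|Δx|,|Δy|) over the edges gives the boundary count: gcd(14,2) + gcd(7,7) + gcd(7,5) = 2+7+1 = 10.

10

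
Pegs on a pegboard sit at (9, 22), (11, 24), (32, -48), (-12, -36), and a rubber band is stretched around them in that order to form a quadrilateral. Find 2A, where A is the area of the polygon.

Using the shoelace formula, 2A = |(9·24 − 11·22) + (11·(-48) − 32·24) + (32·(-36) − (-12)·(-48)) + ((-12)·22 − 9·(-36))| = 2990, so the area is 1495.

2990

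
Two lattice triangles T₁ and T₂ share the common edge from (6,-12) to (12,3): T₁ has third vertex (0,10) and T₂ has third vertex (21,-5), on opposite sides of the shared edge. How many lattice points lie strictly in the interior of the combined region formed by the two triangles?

201

The union is the simple quadrilateral with vertices (6,-12), (0,10), (12,3), (21,-5) in order.
By the shoelace formula, twice the signed area is |(6·10 − 0·(-12)) + (0·3 − 12·10) + (12·(-5) − 21·3) + (21·(-12) − 6·(-5))| = 405, so the area is 202.5.
Along each edge there are gcd(|Δx|,|Δy|)+1 lattice points, so counting each shared vertex once the boundary has gcd(6,22) + gcd(12,7) + gcd(9,8) + gcd(15,7) = 2+1+1+1 = 5.
By Pick's theorem I = A − B/2 + 1 = 202.5 − 5/2 + 1 = 201.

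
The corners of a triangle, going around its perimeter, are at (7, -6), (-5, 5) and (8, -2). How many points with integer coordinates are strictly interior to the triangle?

29

The shoelace formula gives twice the area as |(7·5 − (-5)·(-6)) + ((-5)·(-2) − 8·5) + (8·(-6) − 7·(-2))| = 59, so the area is 29.5.
Along each edge there are gcd(|Δx|,|Δy|)+1 lattice points, so counting each shared vertex once the boundary has gcd(12,11) + gcd(13,7) + gcd(1,4) = 1+1+1 = 3.
Pick's theorem gives I = A − B/2 + 1 = 29.5 − 3/2 + 1 = 29.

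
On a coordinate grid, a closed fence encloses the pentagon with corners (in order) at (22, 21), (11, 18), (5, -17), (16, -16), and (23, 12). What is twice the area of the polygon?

859

Using the shoelace formula, 2A = |(22·18 − 11·21) + (11·(-17) − 5·18) + (5·(-16) − 16·(-17)) + (16·12 − 23·(-16)) + (23·21 − 22·12)| = 859, so the area is 859/2.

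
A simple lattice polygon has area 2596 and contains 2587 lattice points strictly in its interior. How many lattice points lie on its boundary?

20

Pick's theorem gives A = I + B/2 − 1, so B = 2(A − I + 1) = 2(2596 − 2587 + 1) = 20.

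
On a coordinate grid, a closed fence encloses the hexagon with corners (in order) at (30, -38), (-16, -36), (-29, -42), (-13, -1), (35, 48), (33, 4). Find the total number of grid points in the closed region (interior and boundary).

By the shoelace formula, twice the signed area is |(30·(-36) − (-16)·(-38)) + ((-16)·(-42) − (-29)·(-36)) + ((-29)·(-1) − (-13)·(-42)) + ((-13)·48 − 35·(-1)) + (35·4 − 33·48) + (33·(-38) − 30·4)| = 5984, so the area is 2992.
Summing gcd(|Δx|,|Δy|) over the edges gives the boundary count: gcd(46,2) + gcd(13,6) + gcd(16,41) + gcd(48,49) + gcd(2,44) + gcd(3,42) = 2+1+1+1+2+3 = 10.
Pick's theorem gives I = A − B/2 + 1 = 2992 − 10/2 + 1 = 2988, so the closed region contains I + B = 2988 + 10 = 2998 lattice points.

2998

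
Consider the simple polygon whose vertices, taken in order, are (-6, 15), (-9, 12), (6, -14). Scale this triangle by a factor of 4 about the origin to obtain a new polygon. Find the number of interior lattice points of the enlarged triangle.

The shoelace formula gives twice the area as |((-6)·12 − (-9)·15) + ((-9)·(-14) − 6·12) + (6·15 − (-6)·(-14))| = 123, so the area is 61.5.
Summing gcd(|Δx|,|Δy|) over the edges gives the boundary count: gcd(3,3) + gcd(15,26) + gcd(12,29) = 3+1+1 = 5.
Scaling by 4 multiplies the area by 4² = 16 (so the new area is 984) and multiplies the boundary lattice-point count by 4, giving 20.
By Pick's theorem, the interior count of the dilated polygon is 984 − 20/2 + 1 = 975.

975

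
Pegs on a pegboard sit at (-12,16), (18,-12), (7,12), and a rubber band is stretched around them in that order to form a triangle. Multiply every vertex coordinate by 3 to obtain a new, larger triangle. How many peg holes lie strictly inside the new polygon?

1849

The shoelace formula gives twice the area as |[(-12)·(-12) − 18·16] + [18·12 − 7·(-12)] + [7·16 − (-12)·12]| = 412, so the area is 206.
Summing gcd(|Δx|,|Δy|) over the edges gives the boundary count: gcd(30,28) + gcd(11,24) + gcd(19,4) = 2+1+1 = 4.
Scaling by 3 multiplies the area by 3² = 9 (so the new area is 1854) and multiplies the boundary lattice-point count by 3, giving 12.
By Pick's theorem, the interior count of the dilated polygon is 1854 − 12/2 + 1 = 1849.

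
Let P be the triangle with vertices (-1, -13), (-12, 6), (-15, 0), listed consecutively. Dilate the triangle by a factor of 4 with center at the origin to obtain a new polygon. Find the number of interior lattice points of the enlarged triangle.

975

The shoelace formula gives twice the area as |((-1)·6 − (-12)·(-13)) + ((-12)·0 − (-15)·6) + ((-15)·(-13) − (-1)·0)| = 123, so the area is 61.5.
The number of boundary lattice points is Σ gcd(|Δx|,|Δy|) = gcd(11,19) + gcd(3,6) + gcd(14,13) = 1+3+1 = 5.
Scaling by 4 multiplies the area by 4² = 16 (so the new area is 984) and multiplies the boundary lattice-point count by 4, giving 20.
By Pick's theorem, the interior count of the dilated polygon is 984 − 20/2 + 1 = 975.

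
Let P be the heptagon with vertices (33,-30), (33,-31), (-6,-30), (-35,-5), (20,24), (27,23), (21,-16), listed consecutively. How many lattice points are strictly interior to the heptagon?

The shoelace formula gives twice the area as |(33·(-31) − 33·(-30)) + (33·(-30) − (-6)·(-31)) + ((-6)·(-5) − (-35)·(-30)) + ((-35)·24 − 20·(-5)) + (20·23 − 27·24) + (27·(-16) − 21·23) + (21·(-30) − 33·(-16))| = 4174, so the area is 2087.
Along each edge there are gcd(|Δx|,|Δy|)+1 lattice points, so counting each shared vertex once the boundary has gcd(0,1) + gcd(39,1) + gcd(29,25) + gcd(55,29) + gcd(7,1) + gcd(6,39) + gcd(12,14) = 1+1+1+1+1+3+2 = 10.
Pick's theorem gives I = A − B/2 + 1 = 2087 − 10/2 + 1 = 2083.

2083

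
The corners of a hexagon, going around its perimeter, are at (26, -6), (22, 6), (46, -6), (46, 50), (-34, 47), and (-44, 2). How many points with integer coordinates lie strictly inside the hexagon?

4226

By the shoelace formula, twice the signed area is |(26·6 − 22·(-6)) + (22·(-6) − 46·6) + (46·50 − 46·(-6)) + (46·47 − (-34)·50) + ((-34)·2 − (-44)·47) + ((-44)·(-6) − 26·2)| = 8530, so the area is 4265.
The number of boundary lattice points is Σ gcd(|Δx|,|Δy|) = gcd(4,12) + gcd(24,12) + gcd(0,56) + gcd(80,3) + gcd(10,45) + gcd(70,8) = 4+12+56+1+5+2 = 80.
By Pick's theorem A = I + B/2 − 1, so I = 4265 − 80/2 + 1 = 4226.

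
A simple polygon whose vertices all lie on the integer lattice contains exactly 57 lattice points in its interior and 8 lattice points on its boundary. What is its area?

Pick's theorem states A = I + B/2 − 1, so A = 57 + 8/2 − 1 = 60.

60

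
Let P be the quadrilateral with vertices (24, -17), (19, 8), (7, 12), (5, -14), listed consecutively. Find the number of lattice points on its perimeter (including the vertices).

12

Along each edge there are gcd(|Δx|,|Δy|)+1 lattice points, so counting each shared vertex once the boundary has gcd(5,25) + gcd(12,4) + gcd(2,26) + gcd(19,3) = 5+4+2+1 = 12.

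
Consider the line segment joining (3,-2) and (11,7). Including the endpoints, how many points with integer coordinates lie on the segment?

The number of lattice points on a segment between lattice points is gcd(|Δx|,|Δy|) + 1 = gcd(8,9) + 1 = 1 + 1 = 2.

2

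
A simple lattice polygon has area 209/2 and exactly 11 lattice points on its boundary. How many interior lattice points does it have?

From Pick's theorem, I = A − B/2 + 1 = 209/2 − 11/2 + 1 = 100.

100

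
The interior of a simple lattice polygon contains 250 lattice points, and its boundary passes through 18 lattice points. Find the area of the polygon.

Pick's theorem states A = I + B/2 − 1, so A = 250 + 18/2 − 1 = 258.

258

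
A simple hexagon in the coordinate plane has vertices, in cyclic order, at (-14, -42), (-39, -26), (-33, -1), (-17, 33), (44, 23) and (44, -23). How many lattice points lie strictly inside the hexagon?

The shoelace formula gives twice the area as |((-14)·(-26) − (-39)·(-42)) + ((-39)·(-1) − (-33)·(-26)) + ((-33)·33 − (-17)·(-1)) + ((-17)·23 − 44·33) + (44·(-23) − 44·23) + (44·(-42) − (-14)·(-23))| = 9236, so the area is 4618.
Along each edge there are gcd(|Δx|,|Δy|)+1 lattice points, so counting each shared vertex once the boundary has gcd(25,16) + gcd(6,25) + gcd(16,34) + gcd(61,10) + gcd(0,46) + gcd(58,19) = 1+1+2+1+46+1 = 52.
Pick's theorem gives I = A − B/2 + 1 = 4618 − 52/2 + 1 = 4593.

4593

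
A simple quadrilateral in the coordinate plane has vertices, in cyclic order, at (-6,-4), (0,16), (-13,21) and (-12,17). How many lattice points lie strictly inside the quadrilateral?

By the shoelace formula, twice the signed area is |((-6)·16 − 0·(-4)) + (0·21 − (-13)·16) + ((-13)·17 − (-12)·21) + ((-12)·(-4) − (-6)·17)| = 293, so the area is 293/2.
Summing gcd(|Δx|,|Δy|) over the edges gives the boundary count: gcd(6,20) + gcd(13,5) + gcd(1,4) + gcd(6,21) = 2+1+1+3 = 7.
By Pick's theorem A = I + B/2 − 1, so I = 293/2 − 7/2 + 1 = 144.

144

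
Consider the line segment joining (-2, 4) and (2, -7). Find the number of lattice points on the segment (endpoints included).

The number of lattice points on a segment between lattice points is gcd(|Δx|,|Δy|) + 1 = gcd(4,11) + 1 = 1 + 1 = 2.

2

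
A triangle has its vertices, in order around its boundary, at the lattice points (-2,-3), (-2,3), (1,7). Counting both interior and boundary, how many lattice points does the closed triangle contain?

The shoelace formula gives twice the area as |((-2)·3 − (-2)·(-3)) + ((-2)·7 − 1·3) + (1·(-3) − (-2)·7)| = 18, so the area is 9.
Along each edge there are gcd(|Δx|,|Δy|)+1 lattice points, so counting each shared vertex once the boundary has gcd(0,6) + gcd(3,4) + gcd(3,10) = 6+1+1 = 8.
Pick's theorem gives I = A − B/2 + 1 = 9 − 8/2 + 1 = 6, so the closed region contains I + B = 6 + 8 = 14 lattice points.

14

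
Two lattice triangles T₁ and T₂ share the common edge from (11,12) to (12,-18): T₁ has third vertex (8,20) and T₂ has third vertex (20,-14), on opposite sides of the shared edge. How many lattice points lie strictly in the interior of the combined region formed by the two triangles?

The union is the simple quadrilateral with vertices (11,12), (8,20), (12,-18), (20,-14) in order.
The shoelace formula gives twice the area as |(11·20 − 8·12) + (8·(-18) − 12·20) + (12·(-14) − 20·(-18)) + (20·12 − 11·(-14))| = 326, so the area is 163.
Along each edge there are gcd(|Δx|,|Δy|)+1 lattice points, so counting each shared vertex once the boundary has gcd(3,8) + gcd(4,38) + gcd(8,4) + gcd(9,26) = 1+2+4+1 = 8.
By Pick's theorem I = A − B/2 + 1 = 163 − 8/2 + 1 = 160.

160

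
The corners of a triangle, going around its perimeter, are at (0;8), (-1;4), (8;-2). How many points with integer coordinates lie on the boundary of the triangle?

6

Along each edge there are gcd(|Δx|,|Δy|)+1 lattice points, so counting each shared vertex once the boundary has gcd(1,4) + gcd(9,6) + gcd(8,10) = 1+3+2 = 6.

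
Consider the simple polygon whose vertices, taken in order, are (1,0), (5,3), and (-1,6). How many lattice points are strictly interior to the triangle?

13

Using the shoelace formula, 2A = |(1·3 − 5·0) + (5·6 − (-1)·3) + ((-1)·0 − 1·6)| = 30, so the area is 15.
The number of boundary lattice points is Σ gcd(|Δx|,|Δy|) = gcd(4,3) + gcd(6,3) + gcd(2,6) = 1+3+2 = 6.
By Pick's theorem A = I + B/2 − 1, so I = 15 − 6/2 + 1 = 13.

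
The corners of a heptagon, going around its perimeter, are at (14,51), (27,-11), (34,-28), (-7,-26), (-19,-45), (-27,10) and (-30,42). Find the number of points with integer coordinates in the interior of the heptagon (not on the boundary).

3762

Using the shoelace formula, 2A = |(14·(-11) − 27·51) + (27·(-28) − 34·(-11)) + (34·(-26) − (-7)·(-28)) + ((-7)·(-45) − (-19)·(-26)) + ((-19)·10 − (-27)·(-45)) + ((-27)·42 − (-30)·10) + ((-30)·51 − 14·42)| = 7529, so the area is 7529/2.
Summing gcd(|Δx|,|Δy|) over the edges gives the boundary count: gcd(13,62) + gcd(7,17) + gcd(41,2) + gcd(12,19) + gcd(8,55) + gcd(3,32) + gcd(44,9) = 1+1+1+1+1+1+1 = 7.
By Pick's theorem A = I + B/2 − 1, so I = 7529/2 − 7/2 + 1 = 3762.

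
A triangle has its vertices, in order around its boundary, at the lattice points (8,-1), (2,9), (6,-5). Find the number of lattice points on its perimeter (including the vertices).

Along each edge there are gcd(|Δx|,|Δy|)+1 lattice points, so counting each shared vertex once the boundary has gcd(6,10) + gcd(4,14) + gcd(2,4) = 2+2+2 = 6.

6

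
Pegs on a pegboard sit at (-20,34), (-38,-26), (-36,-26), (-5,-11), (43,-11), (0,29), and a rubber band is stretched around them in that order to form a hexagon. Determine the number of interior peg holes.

By the shoelace formula, twice the signed area is |[(-20)·(-26) − (-38)·34] + [(-38)·(-26) − (-36)·(-26)] + [(-36)·(-11) − (-5)·(-26)] + [(-5)·(-11) − 43·(-11)] + [43·29 − 0·(-11)] + [0·34 − (-20)·29]| = 4485, so the area is 4485/2.
Summing gcd(|Δx|,|Δy|) over the edges gives the boundary count: gcd(18,60) + gcd(2,0) + gcd(31,15) + gcd(48,0) + gcd(43,40) + gcd(20,5) = 6+2+1+48+1+5 = 63.
Pick's theorem gives I = A − B/2 + 1 = 4485/2 − 63/2 + 1 = 2212.

2212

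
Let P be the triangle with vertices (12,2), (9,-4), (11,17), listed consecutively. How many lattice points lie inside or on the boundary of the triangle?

The shoelace formula gives twice the area as |(12·(-4) − 9·2) + (9·17 − 11·(-4)) + (11·2 − 12·17)| = 51, so the area is 25.5.
The number of boundary lattice points is Σ gcd(|Δx|,|Δy|) = gcd(3,6) + gcd(2,21) + gcd(1,15) = 3+1+1 = 5.
Pick's theorem gives I = A − B/2 + 1 = 25.5 − 5/2 + 1 = 24, so the closed region contains I + B = 24 + 5 = 29 lattice points.

29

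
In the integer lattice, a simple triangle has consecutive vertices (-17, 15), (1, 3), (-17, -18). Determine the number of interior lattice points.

Using the shoelace formula, 2A = |[(-17)·3 − 1·15] + [1·(-18) − (-17)·3] + [(-17)·15 − (-17)·(-18)]| = 594, so the area is 297.
Summing gcd(|Δx|,|Δy|) over the edges gives the boundary count: gcd(18,12) + gcd(18,21) + gcd(0,33) = 6+3+33 = 42.
By Pick's theorem A = I + B/2 − 1, so I = 297 − 42/2 + 1 = 277.

277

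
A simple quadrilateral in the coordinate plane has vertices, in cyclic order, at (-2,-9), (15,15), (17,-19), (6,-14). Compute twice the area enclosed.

The shoelace formula gives twice the area as |((-2)·15 − 15·(-9)) + (15·(-19) − 17·15) + (17·(-14) − 6·(-19)) + (6·(-9) − (-2)·(-14))| = 641, so the area is 320.5.

641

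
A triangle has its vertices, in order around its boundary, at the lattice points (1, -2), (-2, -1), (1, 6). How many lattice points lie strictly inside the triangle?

Using the shoelace formula, 2A = |(1·(-1) − (-2)·(-2)) + ((-2)·6 − 1·(-1)) + (1·(-2) − 1·6)| = 24, so the area is 12.
Along each edge there are gcd(|Δx|,|Δy|)+1 lattice points, so counting each shared vertex once the boundary has gcd(3,1) + gcd(3,7) + gcd(0,8) = 1+1+8 = 10.
By Pick's theorem A = I + B/2 − 1, so I = 12 − 10/2 + 1 = 8.

8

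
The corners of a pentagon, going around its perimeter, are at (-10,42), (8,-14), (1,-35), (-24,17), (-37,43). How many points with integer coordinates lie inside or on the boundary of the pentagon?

1419

The shoelace formula gives twice the area as |((-10)·(-14) − 8·42) + (8·(-35) − 1·(-14)) + (1·17 − (-24)·(-35)) + ((-24)·43 − (-37)·17) + ((-37)·42 − (-10)·43)| = 2812, so the area is 1406.
Summing gcd(|Δx|,|Δy|) over the edges gives the boundary count: gcd(18,56) + gcd(7,21) + gcd(25,52) + gcd(13,26) + gcd(27,1) = 2+7+1+13+1 = 24.
Pick's theorem gives I = A − B/2 + 1 = 1406 − 24/2 + 1 = 1395, so the closed region contains I + B = 1395 + 24 = 1419 lattice points.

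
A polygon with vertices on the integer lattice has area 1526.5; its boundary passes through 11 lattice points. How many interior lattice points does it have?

Pick's theorem A = I + B/2 − 1 rearranges to I = A − B/2 + 1 = 1526.5 − 11/2 + 1 = 1522.

1522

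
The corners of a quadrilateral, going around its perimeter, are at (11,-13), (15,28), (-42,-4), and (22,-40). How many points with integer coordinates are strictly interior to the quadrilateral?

1768

By the shoelace formula, twice the signed area is |(11·28 − 15·(-13)) + (15·(-4) − (-42)·28) + ((-42)·(-40) − 22·(-4)) + (22·(-13) − 11·(-40))| = 3541, so the area is 3541/2.
The number of boundary lattice points is Σ gcd(|Δx|,|Δy|) = gcd(4,41) + gcd(57,32) + gcd(64,36) + gcd(11,27) = 1+1+4+1 = 7.
Pick's theorem gives I = A − B/2 + 1 = 3541/2 − 7/2 + 1 = 1768.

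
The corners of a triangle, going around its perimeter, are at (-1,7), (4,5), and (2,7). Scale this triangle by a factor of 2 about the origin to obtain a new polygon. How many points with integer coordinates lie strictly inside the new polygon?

7

Using the shoelace formula, 2A = |((-1)·5 − 4·7) + (4·7 − 2·5) + (2·7 − (-1)·7)| = 6, so the area is 3.
Along each edge there are gcd(|Δx|,|Δy|)+1 lattice points, so counting each shared vertex once the boundary has gcd(5,2) + gcd(2,2) + gcd(3,0) = 1+2+3 = 6.
Scaling by 2 multiplies the area by 2² = 4 (so the new area is 12) and multiplies the boundary lattice-point count by 2, giving 12.
By Pick's theorem, the interior count of the dilated polygon is 12 − 12/2 + 1 = 7.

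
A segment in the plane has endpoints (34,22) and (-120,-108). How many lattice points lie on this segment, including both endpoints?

The number of lattice points on a segment between lattice points is gcd(|Δx|,|Δy|) + 1 = gcd(154,130) + 1 = 2 + 1 = 3.

3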